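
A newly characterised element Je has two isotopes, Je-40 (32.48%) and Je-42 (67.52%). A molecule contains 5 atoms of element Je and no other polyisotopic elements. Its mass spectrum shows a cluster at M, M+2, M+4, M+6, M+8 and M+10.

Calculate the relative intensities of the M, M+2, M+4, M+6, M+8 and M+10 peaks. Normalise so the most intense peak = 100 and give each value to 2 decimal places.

Expanding (0.3248 + 0.6752)^5:
P(M) = 0.3248^5 = 0.003615
P(M+2) = 5 × 0.3248^4 × 0.6752^1 = 0.037572
P(M+4) = 10 × 0.3248^3 × 0.6752^2 = 0.156211
P(M+6) = 10 × 0.3248^2 × 0.6752^3 = 0.324735
P(M+8) = 5 × 0.3248^1 × 0.6752^4 = 0.337533
P(M+10) = 0.6752^5 = 0.140334
The M+8 peak is largest (0.337533); scaling to 100 gives 1.07 : 11.13 : 46.28 : 96.21 : 100.00 : 41.58.

1.07 : 11.13 : 46.28 : 96.21 : 100.00 : 41.58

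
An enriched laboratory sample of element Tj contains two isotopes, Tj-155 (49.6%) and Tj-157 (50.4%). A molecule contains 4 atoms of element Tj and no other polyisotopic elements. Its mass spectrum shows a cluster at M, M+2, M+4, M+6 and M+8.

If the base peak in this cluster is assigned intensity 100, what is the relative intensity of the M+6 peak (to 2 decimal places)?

67.74

Term probabilities: M 0.0605, M+2 0.2460, M+4 0.3750, M+6 0.2540, M+8 0.0645. Base peak = M+4.
P(M+4) = C(4,2) × 0.496^2 × 0.504^2 = 6 × 0.246016 × 0.254016 = 0.374952 (base)
P(M+6) = C(4,3) × 0.496^1 × 0.504^3 = 4 × 0.4960 × 0.12802406 = 0.254000
Relative intensity = 0.254000 / 0.374952 × 100 = 67.74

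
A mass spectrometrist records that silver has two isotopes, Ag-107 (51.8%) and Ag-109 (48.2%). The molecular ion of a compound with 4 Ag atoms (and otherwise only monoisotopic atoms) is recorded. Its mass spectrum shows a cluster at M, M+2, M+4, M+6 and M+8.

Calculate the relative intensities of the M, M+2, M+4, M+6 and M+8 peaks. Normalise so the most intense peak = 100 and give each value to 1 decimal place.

Each Ag atom is independently Ag-107 (p = 0.518) or Ag-109 (q = 0.482); the cluster is the binomial expansion (p + q)^4.
P(M) = 0.518^4 = 0.071998
P(M+2) = 4 × 0.518^3 × 0.482^1 = 0.267976
P(M+4) = 6 × 0.518^2 × 0.482^2 = 0.374029
P(M+6) = 4 × 0.518^1 × 0.482^3 = 0.232023
P(M+8) = 0.482^4 = 0.053974
The M+4 peak is largest (0.374029); scaling to 100 gives 19.2 : 71.6 : 100.0 : 62.0 : 14.4.

19.2 : 71.6 : 100.0 : 62.0 : 14.4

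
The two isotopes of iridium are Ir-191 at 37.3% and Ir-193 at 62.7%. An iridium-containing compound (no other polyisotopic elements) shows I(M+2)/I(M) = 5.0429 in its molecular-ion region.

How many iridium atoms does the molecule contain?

3

With n Ir atoms, P(M+2)/P(M) = C(n,1)·p^(n−1)q / p^n = n·q/p = n · 0.627/0.373.
n = 5.0429 × 0.373/0.627 = 3.00 ≈ 3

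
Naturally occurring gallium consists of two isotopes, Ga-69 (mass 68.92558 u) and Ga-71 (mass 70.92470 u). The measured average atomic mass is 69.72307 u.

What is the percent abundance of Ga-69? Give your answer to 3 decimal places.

60.108%

With x = fraction of Ga-69 (so Ga-71 is 1 − x):
68.92558·x + 70.92470·(1 − x) = 69.72307
(68.92558 − 70.92470)·x = 69.72307 − 70.92470
x = -1.20163 / -1.99912 = 0.60108 → 60.108% Ga-69, 39.892% Ga-71.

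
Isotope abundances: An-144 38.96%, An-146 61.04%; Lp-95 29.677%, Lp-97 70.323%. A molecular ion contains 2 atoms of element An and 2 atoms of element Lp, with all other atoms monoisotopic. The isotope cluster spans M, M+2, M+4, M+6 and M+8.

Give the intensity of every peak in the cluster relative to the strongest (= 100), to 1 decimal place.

Element An pattern (n=2): 0.15178816 : 0.47562368 : 0.37258816
Element Lp pattern (n=2): 0.08807243 : 0.41739513 : 0.49453243
Convolve the two distributions (both contribute in 2-u steps):
  M: 0.15178816×0.08807243 = 0.013368
  M+2: 0.15178816×0.41739513 + 0.47562368×0.08807243 = 0.105245
  M+4: 0.15178816×0.49453243 + 0.47562368×0.41739513 + 0.37258816×0.08807243 = 0.306402
  M+6: 0.47562368×0.49453243 + 0.37258816×0.41739513 = 0.390728
  M+8: 0.37258816×0.49453243 = 0.184257
Scale to base peak (0.390728) = 100: 3.4 : 26.9 : 78.4 : 100.0 : 47.2

3.4 : 26.9 : 78.4 : 100.0 : 47.2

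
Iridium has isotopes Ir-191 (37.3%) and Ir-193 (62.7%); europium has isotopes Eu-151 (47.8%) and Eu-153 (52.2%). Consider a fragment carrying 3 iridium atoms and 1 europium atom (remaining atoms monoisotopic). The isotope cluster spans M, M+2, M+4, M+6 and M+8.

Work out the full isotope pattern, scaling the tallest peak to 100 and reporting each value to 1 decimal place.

Iridium pattern (n=3): 0.05189512 : 0.26170165 : 0.43991135 : 0.24649188
Europium pattern (n=1): 0.4780 : 0.5220
Convolve the two distributions (both contribute in 2-u steps):
  M: 0.05189512×0.4780 = 0.024806
  M+2: 0.05189512×0.5220 + 0.26170165×0.4780 = 0.152183
  M+4: 0.26170165×0.5220 + 0.43991135×0.4780 = 0.346886
  M+6: 0.43991135×0.5220 + 0.24649188×0.4780 = 0.347457
  M+8: 0.24649188×0.5220 = 0.128669
Scale to base peak (0.347457) = 100: 7.1 : 43.8 : 99.8 : 100.0 : 37.0

7.1 : 43.8 : 99.8 : 100.0 : 37.0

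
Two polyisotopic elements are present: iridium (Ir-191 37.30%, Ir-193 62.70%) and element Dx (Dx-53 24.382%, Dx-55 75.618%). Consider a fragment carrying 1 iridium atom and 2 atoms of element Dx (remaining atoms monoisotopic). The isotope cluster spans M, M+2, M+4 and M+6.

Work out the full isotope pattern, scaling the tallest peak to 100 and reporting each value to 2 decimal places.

Iridium pattern (n=1): 0.3730 : 0.6270
Element Dx pattern (n=2): 0.05944819 : 0.36874362 : 0.57180819
Convolve the two distributions (both contribute in 2-u steps):
  M: 0.3730×0.05944819 = 0.022174
  M+2: 0.3730×0.36874362 + 0.6270×0.05944819 = 0.174815
  M+4: 0.3730×0.57180819 + 0.6270×0.36874362 = 0.444487
  M+6: 0.6270×0.57180819 = 0.358524
Scale to base peak (0.444487) = 100: 4.99 : 39.33 : 100.00 : 80.66

4.99 : 39.33 : 100.00 : 80.66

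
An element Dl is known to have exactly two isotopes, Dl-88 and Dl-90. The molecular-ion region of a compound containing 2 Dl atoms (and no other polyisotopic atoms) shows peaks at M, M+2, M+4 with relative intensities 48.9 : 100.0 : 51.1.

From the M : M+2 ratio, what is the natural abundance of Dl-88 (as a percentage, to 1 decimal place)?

49.4%

Write p for the Dl-88 fraction. I(M+2)/I(M) = [C(2,1)·p^1·(1−p)] / p^2 = 2·(1−p)/p = 100.0/48.9 = 2.0450
(1−p)/p = 2.0450/2 = 1.0225  ⇒  p = 1/(1 + 1.0225) = 0.4944
Dl-88: 49.4%, Dl-90: 50.6%.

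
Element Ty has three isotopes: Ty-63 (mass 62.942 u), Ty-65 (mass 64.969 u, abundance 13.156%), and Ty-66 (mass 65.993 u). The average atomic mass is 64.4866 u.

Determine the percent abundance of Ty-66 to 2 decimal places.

41.89%

Let x and y be the fractions of Ty-63 and Ty-66. Then x + y = 1 − 0.13156 = 0.86844 and 62.942x + 65.993y = 64.4866 − 0.13156×64.969 = 55.93927836.
Substituting: 62.942x + 65.993(0.86844 − x) = 55.93927836
(62.942 − 65.993)x = -1.37168256  ⇒  x = 0.44958, y = 0.41886
Ty-63: 44.96%, Ty-66: 41.89%.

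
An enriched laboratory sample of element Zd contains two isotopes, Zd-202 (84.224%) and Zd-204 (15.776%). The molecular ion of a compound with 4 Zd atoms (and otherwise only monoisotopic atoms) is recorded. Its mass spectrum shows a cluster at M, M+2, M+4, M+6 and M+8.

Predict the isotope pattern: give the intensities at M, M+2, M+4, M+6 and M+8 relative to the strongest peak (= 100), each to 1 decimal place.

100.0 : 74.9 : 21.1 : 2.6 : 0.1

Expanding (0.84224 + 0.15776)^4:
P(M) = 0.84224^4 = 0.503203
P(M+2) = 4 × 0.84224^3 × 0.15776^1 = 0.377020
P(M+4) = 6 × 0.84224^2 × 0.15776^2 = 0.105929
P(M+6) = 4 × 0.84224^1 × 0.15776^3 = 0.013228
P(M+8) = 0.15776^4 = 0.000619
The M peak is largest (0.503203); scaling to 100 gives 100.0 : 74.9 : 21.1 : 2.6 : 0.1.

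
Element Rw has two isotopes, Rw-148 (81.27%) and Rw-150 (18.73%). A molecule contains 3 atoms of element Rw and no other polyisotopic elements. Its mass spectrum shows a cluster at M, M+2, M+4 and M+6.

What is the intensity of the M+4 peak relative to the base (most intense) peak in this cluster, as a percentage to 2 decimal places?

Binomial terms of (0.8127 + 0.1873)^3: M 0.5368, M+2 0.3711, M+4 0.0855, M+6 0.0066 → M is the base peak.
P(M) = C(3,0) × 0.8127^3 × 0.1873^0 = 1 × 0.53677314 × 1.0000 = 0.536773 (base)
P(M+4) = C(3,2) × 0.8127^1 × 0.1873^2 = 3 × 0.8127 × 0.03508129 = 0.085532
Relative intensity = 0.085532 / 0.536773 × 100 = 15.93

15.93%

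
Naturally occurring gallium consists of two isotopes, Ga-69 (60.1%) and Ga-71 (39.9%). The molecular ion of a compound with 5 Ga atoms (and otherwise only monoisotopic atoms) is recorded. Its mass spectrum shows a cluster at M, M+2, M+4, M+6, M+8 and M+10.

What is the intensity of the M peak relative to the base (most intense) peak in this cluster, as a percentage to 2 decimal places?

(0.601 + 0.399)^5 gives M 0.0784, M+2 0.2603, M+4 0.3456, M+6 0.2294, M+8 0.0762, M+10 0.0101; the largest is M+4.
P(M+4) = C(5,2) × 0.601^3 × 0.399^2 = 10 × 0.2170818 × 0.159201 = 0.345596 (base)
P(M) = C(5,0) × 0.601^5 × 0.399^0 = 1 × 0.07841016 × 1.0000 = 0.078410
Relative intensity = 0.078410 / 0.345596 × 100 = 22.69

22.69%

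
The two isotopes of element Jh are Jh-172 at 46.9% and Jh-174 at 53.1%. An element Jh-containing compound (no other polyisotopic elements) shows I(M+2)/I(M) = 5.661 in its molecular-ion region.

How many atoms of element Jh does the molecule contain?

With n Jh atoms, P(M+2)/P(M) = C(n,1)·p^(n−1)q / p^n = n·q/p = n · 0.531/0.469.
n = 5.661 × 0.469/0.531 = 5.00 ≈ 5

5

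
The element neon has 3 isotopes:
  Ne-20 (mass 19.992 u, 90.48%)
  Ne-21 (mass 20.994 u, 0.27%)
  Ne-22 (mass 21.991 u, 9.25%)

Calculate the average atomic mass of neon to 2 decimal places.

The abundance-weighted mean is 0.9048 × 19.992 + 0.0027 × 20.994 + 0.0925 × 21.991
= 18.0888 + 0.0567 + 2.0342 = 20.1797 u

20.18 u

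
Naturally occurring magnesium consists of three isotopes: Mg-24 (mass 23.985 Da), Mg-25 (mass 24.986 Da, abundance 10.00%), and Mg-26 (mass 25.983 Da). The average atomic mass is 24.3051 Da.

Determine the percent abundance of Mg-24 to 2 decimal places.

Let x and y be the fractions of Mg-24 and Mg-26. Then x + y = 1 − 0.1000 = 0.9000 and 23.985x + 25.983y = 24.3051 − 0.1000×24.986 = 21.8065.
Substituting: 23.985x + 25.983(0.9000 − x) = 21.8065
(23.985 − 25.983)x = -1.5782  ⇒  x = 0.78989, y = 0.11011
Mg-24: 78.99%, Mg-26: 11.01%.

78.99%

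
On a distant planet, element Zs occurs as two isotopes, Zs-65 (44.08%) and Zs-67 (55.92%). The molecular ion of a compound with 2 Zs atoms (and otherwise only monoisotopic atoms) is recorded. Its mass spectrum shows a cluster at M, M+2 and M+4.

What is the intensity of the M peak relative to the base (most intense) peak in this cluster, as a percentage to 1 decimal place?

39.4%

(0.4408 + 0.5592)^2 gives M 0.1943, M+2 0.4930, M+4 0.3127; the largest is M+2.
P(M+2) = C(2,1) × 0.4408^1 × 0.5592^1 = 2 × 0.4408 × 0.5592 = 0.492991 (base)
P(M) = C(2,0) × 0.4408^2 × 0.5592^0 = 1 × 0.19430464 × 1.0000 = 0.194305
Relative intensity = 0.194305 / 0.492991 × 100 = 39.4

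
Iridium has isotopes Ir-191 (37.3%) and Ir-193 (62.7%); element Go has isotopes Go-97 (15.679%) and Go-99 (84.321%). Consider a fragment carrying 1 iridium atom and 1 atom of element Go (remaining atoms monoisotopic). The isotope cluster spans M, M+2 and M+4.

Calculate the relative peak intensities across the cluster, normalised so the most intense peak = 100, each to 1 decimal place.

11.1 : 78.1 : 100.0

Iridium pattern (n=1): 0.3730 : 0.6270
Element Go pattern (n=1): 0.15679 : 0.84321
Convolve the two distributions (both contribute in 2-u steps):
  M: 0.3730×0.15679 = 0.058483
  M+2: 0.3730×0.84321 + 0.6270×0.15679 = 0.412825
  M+4: 0.6270×0.84321 = 0.528693
Scale to base peak (0.528693) = 100: 11.1 : 78.1 : 100.0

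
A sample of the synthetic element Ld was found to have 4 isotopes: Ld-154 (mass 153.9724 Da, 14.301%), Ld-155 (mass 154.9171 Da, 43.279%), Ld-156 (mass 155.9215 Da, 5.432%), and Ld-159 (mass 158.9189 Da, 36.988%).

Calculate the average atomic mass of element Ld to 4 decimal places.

The abundance-weighted mean is 0.14301 × 153.9724 + 0.43279 × 154.9171 + 0.05432 × 155.9215 + 0.36988 × 158.9189
= 22.01959 + 67.04657 + 8.46966 + 58.78092 = 156.31674 Da

156.3167 Da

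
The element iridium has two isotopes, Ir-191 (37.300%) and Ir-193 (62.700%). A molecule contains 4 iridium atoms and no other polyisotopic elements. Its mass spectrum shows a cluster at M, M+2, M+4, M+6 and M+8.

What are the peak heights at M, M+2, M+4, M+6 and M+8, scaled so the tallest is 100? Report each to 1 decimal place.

5.3 : 35.4 : 89.2 : 100.0 : 42.0

The 4 Ir atoms are independent, so intensities follow the terms of (0.37300 + 0.62700)^4.
P(M) = 0.37300^4 = 0.019357
P(M+2) = 4 × 0.37300^3 × 0.62700^1 = 0.130153
P(M+4) = 6 × 0.37300^2 × 0.62700^2 = 0.328174
P(M+6) = 4 × 0.37300^1 × 0.62700^3 = 0.367766
P(M+8) = 0.62700^4 = 0.154550
The M+6 peak is largest (0.367766); scaling to 100 gives 5.3 : 35.4 : 89.2 : 100.0 : 42.0.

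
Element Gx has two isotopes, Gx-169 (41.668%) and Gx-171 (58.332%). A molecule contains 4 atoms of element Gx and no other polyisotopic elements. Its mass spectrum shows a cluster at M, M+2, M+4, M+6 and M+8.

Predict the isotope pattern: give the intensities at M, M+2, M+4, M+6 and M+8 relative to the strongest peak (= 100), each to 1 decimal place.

The 4 Gx atoms are independent, so intensities follow the terms of (0.41668 + 0.58332)^4.
P(M) = 0.41668^4 = 0.030145
P(M+2) = 4 × 0.41668^3 × 0.58332^1 = 0.168801
P(M+4) = 6 × 0.41668^2 × 0.58332^2 = 0.354462
P(M+6) = 4 × 0.41668^1 × 0.58332^3 = 0.330814
P(M+8) = 0.58332^4 = 0.115778
The M+4 peak is largest (0.354462); scaling to 100 gives 8.5 : 47.6 : 100.0 : 93.3 : 32.7.

8.5 : 47.6 : 100.0 : 93.3 : 32.7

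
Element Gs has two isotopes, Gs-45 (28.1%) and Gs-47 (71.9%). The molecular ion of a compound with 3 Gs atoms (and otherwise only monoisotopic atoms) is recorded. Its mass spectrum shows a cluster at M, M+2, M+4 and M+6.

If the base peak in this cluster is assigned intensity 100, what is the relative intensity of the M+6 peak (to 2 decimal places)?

Binomial terms of (0.281 + 0.719)^3: M 0.0222, M+2 0.1703, M+4 0.4358, M+6 0.3717 → M+4 is the base peak.
P(M+4) = C(3,2) × 0.281^1 × 0.719^2 = 3 × 0.2810 × 0.516961 = 0.435798 (base)
P(M+6) = C(3,3) × 0.281^0 × 0.719^3 = 1 × 1.0000 × 0.37169496 = 0.371695
Relative intensity = 0.371695 / 0.435798 × 100 = 85.29

85.29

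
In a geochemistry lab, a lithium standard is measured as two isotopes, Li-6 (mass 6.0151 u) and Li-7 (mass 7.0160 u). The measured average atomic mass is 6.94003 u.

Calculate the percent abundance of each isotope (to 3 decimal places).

Writing the weighted mean with unknown fraction x of Li-6:
6.0151·x + 7.0160·(1 − x) = 6.94003
(6.0151 − 7.0160)·x = 6.94003 − 7.0160
x = -0.07597 / -1.0009 = 0.07590 → 7.590% Li-6, 92.410% Li-7.

Li-6: 7.590%, Li-7: 92.410%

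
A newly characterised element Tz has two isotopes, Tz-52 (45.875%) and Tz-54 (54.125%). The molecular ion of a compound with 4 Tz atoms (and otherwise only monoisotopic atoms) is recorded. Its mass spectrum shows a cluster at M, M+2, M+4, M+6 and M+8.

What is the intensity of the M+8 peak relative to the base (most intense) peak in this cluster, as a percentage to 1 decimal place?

23.2%

(0.45875 + 0.54125)^4 gives M 0.0443, M+2 0.2090, M+4 0.3699, M+6 0.2910, M+8 0.0858; the largest is M+4.
P(M+4) = C(4,2) × 0.45875^2 × 0.54125^2 = 6 × 0.21045156 × 0.29295156 = 0.369913 (base)
P(M+8) = C(4,4) × 0.45875^0 × 0.54125^4 = 1 × 1.0000 × 0.08582062 = 0.085821
Relative intensity = 0.085821 / 0.369913 × 100 = 23.2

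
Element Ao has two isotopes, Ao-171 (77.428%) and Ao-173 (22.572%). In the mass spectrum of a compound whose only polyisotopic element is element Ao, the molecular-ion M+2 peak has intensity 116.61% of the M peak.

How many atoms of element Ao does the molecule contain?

With n Ao atoms, P(M+2)/P(M) = C(n,1)·p^(n−1)q / p^n = n·q/p = n · 0.22572/0.77428.
n = 1.1661 × 0.77428/0.22572 = 4.00 ≈ 4

4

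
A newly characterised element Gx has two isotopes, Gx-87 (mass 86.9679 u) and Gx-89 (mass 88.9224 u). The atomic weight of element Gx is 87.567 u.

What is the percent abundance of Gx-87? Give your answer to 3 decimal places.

69.348%

With x = fraction of Gx-87 (so Gx-89 is 1 − x):
86.9679·x + 88.9224·(1 − x) = 87.567
(86.9679 − 88.9224)·x = 87.567 − 88.9224
x = -1.3554 / -1.9545 = 0.69348 → 69.348% Gx-87, 30.652% Gx-89.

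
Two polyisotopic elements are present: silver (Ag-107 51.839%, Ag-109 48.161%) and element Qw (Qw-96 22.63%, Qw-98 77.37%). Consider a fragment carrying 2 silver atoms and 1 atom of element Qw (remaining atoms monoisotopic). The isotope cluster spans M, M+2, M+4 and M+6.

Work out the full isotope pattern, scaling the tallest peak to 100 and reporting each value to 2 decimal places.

13.86 : 73.13 : 100.00 : 40.90

Silver pattern (n=2): 0.26872819 : 0.49932362 : 0.23194819
Element Qw pattern (n=1): 0.2263 : 0.7737
Convolve the two distributions (both contribute in 2-u steps):
  M: 0.26872819×0.2263 = 0.060813
  M+2: 0.26872819×0.7737 + 0.49932362×0.2263 = 0.320912
  M+4: 0.49932362×0.7737 + 0.23194819×0.2263 = 0.438817
  M+6: 0.23194819×0.7737 = 0.179458
Scale to base peak (0.438817) = 100: 13.86 : 73.13 : 100.00 : 40.90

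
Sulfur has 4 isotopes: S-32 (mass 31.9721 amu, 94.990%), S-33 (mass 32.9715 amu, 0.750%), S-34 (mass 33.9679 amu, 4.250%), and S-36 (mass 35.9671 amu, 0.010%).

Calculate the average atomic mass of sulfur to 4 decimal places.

Average mass = Σ (abundance × isotope mass) = 0.94990 × 31.9721 + 0.00750 × 32.9715 + 0.04250 × 33.9679 + 0.00010 × 35.9671
= 30.37030 + 0.24729 + 1.44364 + 0.00360 = 32.06483 amu

32.0648 amu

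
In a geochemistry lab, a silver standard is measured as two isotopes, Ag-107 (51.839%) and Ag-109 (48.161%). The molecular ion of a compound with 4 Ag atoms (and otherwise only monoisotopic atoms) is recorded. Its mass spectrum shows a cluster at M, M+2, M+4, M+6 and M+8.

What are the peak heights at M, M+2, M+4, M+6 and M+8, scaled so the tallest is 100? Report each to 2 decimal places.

19.31 : 71.76 : 100.00 : 61.94 : 14.39

Each Ag atom is independently Ag-107 (p = 0.51839) or Ag-109 (q = 0.48161); the cluster is the binomial expansion (p + q)^4.
P(M) = 0.51839^4 = 0.072215
P(M+2) = 4 × 0.51839^3 × 0.48161^1 = 0.268365
P(M+4) = 6 × 0.51839^2 × 0.48161^2 = 0.373986
P(M+6) = 4 × 0.51839^1 × 0.48161^3 = 0.231634
P(M+8) = 0.48161^4 = 0.053800
The M+4 peak is largest (0.373986); scaling to 100 gives 19.31 : 71.76 : 100.00 : 61.94 : 14.39.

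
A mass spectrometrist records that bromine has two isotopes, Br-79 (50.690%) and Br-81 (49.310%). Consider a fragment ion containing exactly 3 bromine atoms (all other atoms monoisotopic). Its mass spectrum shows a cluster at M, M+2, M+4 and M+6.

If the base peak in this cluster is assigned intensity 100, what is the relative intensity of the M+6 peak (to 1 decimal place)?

31.5

Term probabilities: M 0.1302, M+2 0.3801, M+4 0.3698, M+6 0.1199. Base peak = M+2.
P(M+2) = C(3,1) × 0.50690^2 × 0.49310^1 = 3 × 0.25694761 × 0.4931 = 0.380103 (base)
P(M+6) = C(3,3) × 0.50690^0 × 0.49310^3 = 1 × 1.0000 × 0.11989609 = 0.119896
Relative intensity = 0.119896 / 0.380103 × 100 = 31.5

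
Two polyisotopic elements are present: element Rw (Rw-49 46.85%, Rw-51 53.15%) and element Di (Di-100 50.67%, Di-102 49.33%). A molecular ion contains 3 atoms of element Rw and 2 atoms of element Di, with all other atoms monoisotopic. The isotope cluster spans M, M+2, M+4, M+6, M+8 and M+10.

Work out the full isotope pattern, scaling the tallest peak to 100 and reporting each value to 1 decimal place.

8.2 : 43.8 : 93.7 : 100.0 : 53.3 : 11.3

Element Rw pattern (n=3): 0.10283212 : 0.34998039 : 0.39704286 : 0.15014463
Element Di pattern (n=2): 0.25674489 : 0.49991022 : 0.24334489
Convolve the two distributions (both contribute in 2-u steps):
  M: 0.10283212×0.25674489 = 0.026402
  M+2: 0.10283212×0.49991022 + 0.34998039×0.25674489 = 0.141263
  M+4: 0.10283212×0.24334489 + 0.34998039×0.49991022 + 0.39704286×0.25674489 = 0.301921
  M+6: 0.34998039×0.24334489 + 0.39704286×0.49991022 + 0.15014463×0.25674489 = 0.322201
  M+8: 0.39704286×0.24334489 + 0.15014463×0.49991022 = 0.171677
  M+10: 0.15014463×0.24334489 = 0.036537
Scale to base peak (0.322201) = 100: 8.2 : 43.8 : 93.7 : 100.0 : 53.3 : 11.3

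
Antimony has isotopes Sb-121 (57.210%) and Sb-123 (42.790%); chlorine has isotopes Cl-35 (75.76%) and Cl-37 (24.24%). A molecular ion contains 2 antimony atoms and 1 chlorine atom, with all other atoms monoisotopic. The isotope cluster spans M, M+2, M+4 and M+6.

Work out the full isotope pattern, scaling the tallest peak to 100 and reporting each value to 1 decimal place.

Antimony pattern (n=2): 0.32729841 : 0.48960318 : 0.18309841
Chlorine pattern (n=1): 0.7576 : 0.2424
Convolve the two distributions (both contribute in 2-u steps):
  M: 0.32729841×0.7576 = 0.247961
  M+2: 0.32729841×0.2424 + 0.48960318×0.7576 = 0.450261
  M+4: 0.48960318×0.2424 + 0.18309841×0.7576 = 0.257395
  M+6: 0.18309841×0.2424 = 0.044383
Scale to base peak (0.450261) = 100: 55.1 : 100.0 : 57.2 : 9.9

55.1 : 100.0 : 57.2 : 9.9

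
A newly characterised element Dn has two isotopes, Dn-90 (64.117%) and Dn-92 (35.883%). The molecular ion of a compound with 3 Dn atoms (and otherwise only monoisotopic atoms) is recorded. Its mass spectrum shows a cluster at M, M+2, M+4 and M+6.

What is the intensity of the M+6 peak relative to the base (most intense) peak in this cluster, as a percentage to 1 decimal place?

10.4%

Term probabilities: M 0.2636, M+2 0.4425, M+4 0.2477, M+6 0.0462. Base peak = M+2.
P(M+2) = C(3,1) × 0.64117^2 × 0.35883^1 = 3 × 0.41109897 × 0.35883 = 0.442544 (base)
P(M+6) = C(3,3) × 0.64117^0 × 0.35883^3 = 1 × 1.0000 × 0.04620258 = 0.046203
Relative intensity = 0.046203 / 0.442544 × 100 = 10.4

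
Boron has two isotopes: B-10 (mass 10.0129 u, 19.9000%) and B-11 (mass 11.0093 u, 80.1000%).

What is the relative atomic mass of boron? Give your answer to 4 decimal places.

10.8110 u

The abundance-weighted mean is 0.199000 × 10.0129 + 0.801000 × 11.0093
= 1.99257 + 8.81845 = 10.81102 u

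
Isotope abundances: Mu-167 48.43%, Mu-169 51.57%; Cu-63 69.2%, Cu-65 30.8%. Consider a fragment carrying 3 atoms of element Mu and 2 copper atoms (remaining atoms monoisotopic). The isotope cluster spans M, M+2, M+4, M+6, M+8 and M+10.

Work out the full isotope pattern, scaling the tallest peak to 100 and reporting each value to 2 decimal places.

15.52 : 63.39 : 100.00 : 75.55 : 27.14 : 3.71

Element Mu pattern (n=3): 0.11359087 : 0.36286687 : 0.38639366 : 0.1371486
Copper pattern (n=2): 0.478864 : 0.426272 : 0.094864
Convolve the two distributions (both contribute in 2-u steps):
  M: 0.11359087×0.478864 = 0.054395
  M+2: 0.11359087×0.426272 + 0.36286687×0.478864 = 0.222184
  M+4: 0.11359087×0.094864 + 0.36286687×0.426272 + 0.38639366×0.478864 = 0.350486
  M+6: 0.36286687×0.094864 + 0.38639366×0.426272 + 0.1371486×0.478864 = 0.264807
  M+8: 0.38639366×0.094864 + 0.1371486×0.426272 = 0.095117
  M+10: 0.1371486×0.094864 = 0.013010
Scale to base peak (0.350486) = 100: 15.52 : 63.39 : 100.00 : 75.55 : 27.14 : 3.71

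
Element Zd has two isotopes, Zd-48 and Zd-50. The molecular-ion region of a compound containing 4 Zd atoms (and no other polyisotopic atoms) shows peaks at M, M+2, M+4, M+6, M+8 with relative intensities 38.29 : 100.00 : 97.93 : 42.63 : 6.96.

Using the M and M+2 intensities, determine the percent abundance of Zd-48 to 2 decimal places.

Let p = fractional abundance of Zd-48. I(M+2)/I(M) = [C(4,1)·p^3·(1−p)] / p^4 = 4·(1−p)/p = 100.00/38.29 = 2.6116
(1−p)/p = 2.6116/4 = 0.6529  ⇒  p = 1/(1 + 0.6529) = 0.6050
Zd-48: 60.50%, Zd-50: 39.50%.

60.50%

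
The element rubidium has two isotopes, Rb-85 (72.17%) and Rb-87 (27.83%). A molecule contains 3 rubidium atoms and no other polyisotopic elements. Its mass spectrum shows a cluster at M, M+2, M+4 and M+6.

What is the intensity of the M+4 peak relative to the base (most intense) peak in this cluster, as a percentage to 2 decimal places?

Term probabilities: M 0.3759, M+2 0.4349, M+4 0.1677, M+6 0.0216. Base peak = M+2.
P(M+2) = C(3,1) × 0.7217^2 × 0.2783^1 = 3 × 0.52085089 × 0.2783 = 0.434858 (base)
P(M+4) = C(3,2) × 0.7217^1 × 0.2783^2 = 3 × 0.7217 × 0.07745089 = 0.167689
Relative intensity = 0.167689 / 0.434858 × 100 = 38.56

38.56%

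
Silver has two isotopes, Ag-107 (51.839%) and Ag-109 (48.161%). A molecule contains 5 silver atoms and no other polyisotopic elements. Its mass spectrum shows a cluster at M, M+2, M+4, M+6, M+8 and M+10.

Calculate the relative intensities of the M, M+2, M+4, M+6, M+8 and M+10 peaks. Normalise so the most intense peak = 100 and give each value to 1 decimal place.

11.6 : 53.8 : 100.0 : 92.9 : 43.2 : 8.0

Expanding (0.51839 + 0.48161)^5:
P(M) = 0.51839^5 = 0.037435
P(M+2) = 5 × 0.51839^4 × 0.48161^1 = 0.173897
P(M+4) = 10 × 0.51839^3 × 0.48161^2 = 0.323118
P(M+6) = 10 × 0.51839^2 × 0.48161^3 = 0.300192
P(M+8) = 5 × 0.51839^1 × 0.48161^4 = 0.139447
P(M+10) = 0.48161^5 = 0.025911
The M+4 peak is largest (0.323118); scaling to 100 gives 11.6 : 53.8 : 100.0 : 92.9 : 43.2 : 8.0.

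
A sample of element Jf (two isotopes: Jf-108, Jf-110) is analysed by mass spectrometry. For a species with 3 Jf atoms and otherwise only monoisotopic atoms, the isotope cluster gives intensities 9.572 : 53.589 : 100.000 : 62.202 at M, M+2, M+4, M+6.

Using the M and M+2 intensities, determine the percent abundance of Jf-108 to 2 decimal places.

34.89%

If p is the fraction of Jf that is Jf-108, then I(M+2)/I(M) = [C(3,1)·p^2·(1−p)] / p^3 = 3·(1−p)/p = 53.589/9.572 = 5.5985
(1−p)/p = 5.5985/3 = 1.8662  ⇒  p = 1/(1 + 1.8662) = 0.3489
Jf-108: 34.89%, Jf-110: 65.11%.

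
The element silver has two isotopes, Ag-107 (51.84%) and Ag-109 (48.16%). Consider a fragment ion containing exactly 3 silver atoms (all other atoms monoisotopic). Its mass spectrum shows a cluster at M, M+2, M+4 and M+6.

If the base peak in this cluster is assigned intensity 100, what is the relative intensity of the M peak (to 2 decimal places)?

35.88

Binomial terms of (0.5184 + 0.4816)^3: M 0.1393, M+2 0.3883, M+4 0.3607, M+6 0.1117 → M+2 is the base peak.
P(M+2) = C(3,1) × 0.5184^2 × 0.4816^1 = 3 × 0.26873856 × 0.4816 = 0.388273 (base)
P(M) = C(3,0) × 0.5184^3 × 0.4816^0 = 1 × 0.13931407 × 1.0000 = 0.139314
Relative intensity = 0.139314 / 0.388273 × 100 = 35.88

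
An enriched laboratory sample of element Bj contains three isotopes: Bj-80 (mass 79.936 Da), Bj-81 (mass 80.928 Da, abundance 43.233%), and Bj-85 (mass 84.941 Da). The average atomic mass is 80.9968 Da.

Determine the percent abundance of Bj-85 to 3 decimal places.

Let x and y be the fractions of Bj-80 and Bj-85. Then x + y = 1 − 0.43233 = 0.56767 and 79.936x + 84.941y = 80.9968 − 0.43233×80.928 = 46.00919776.
Substituting: 79.936x + 84.941(0.56767 − x) = 46.00919776
(79.936 − 84.941)x = -2.20925971  ⇒  x = 0.44141, y = 0.12626
Bj-80: 44.141%, Bj-85: 12.626%.

12.626%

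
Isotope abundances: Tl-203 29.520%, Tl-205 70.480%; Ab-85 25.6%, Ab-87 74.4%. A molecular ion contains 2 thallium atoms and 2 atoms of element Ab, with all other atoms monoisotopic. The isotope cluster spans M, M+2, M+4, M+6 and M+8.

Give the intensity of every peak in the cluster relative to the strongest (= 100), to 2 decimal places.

1.36 : 14.41 : 57.04 : 100.00 : 65.54

Thallium pattern (n=2): 0.08714304 : 0.41611392 : 0.49674304
Element Ab pattern (n=2): 0.065536 : 0.380928 : 0.553536
Convolve the two distributions (both contribute in 2-u steps):
  M: 0.08714304×0.065536 = 0.005711
  M+2: 0.08714304×0.380928 + 0.41611392×0.065536 = 0.060466
  M+4: 0.08714304×0.553536 + 0.41611392×0.380928 + 0.49674304×0.065536 = 0.239301
  M+6: 0.41611392×0.553536 + 0.49674304×0.380928 = 0.419557
  M+8: 0.49674304×0.553536 = 0.274965
Scale to base peak (0.419557) = 100: 1.36 : 14.41 : 57.04 : 100.00 : 65.54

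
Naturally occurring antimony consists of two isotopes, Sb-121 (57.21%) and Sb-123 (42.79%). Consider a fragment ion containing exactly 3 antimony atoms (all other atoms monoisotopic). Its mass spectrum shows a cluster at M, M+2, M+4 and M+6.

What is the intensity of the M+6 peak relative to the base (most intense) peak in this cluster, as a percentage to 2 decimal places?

18.65%

Term probabilities: M 0.1872, M+2 0.4202, M+4 0.3143, M+6 0.0783. Base peak = M+2.
P(M+2) = C(3,1) × 0.5721^2 × 0.4279^1 = 3 × 0.32729841 × 0.4279 = 0.420153 (base)
P(M+6) = C(3,3) × 0.5721^0 × 0.4279^3 = 1 × 1.0000 × 0.07834781 = 0.078348
Relative intensity = 0.078348 / 0.420153 × 100 = 18.65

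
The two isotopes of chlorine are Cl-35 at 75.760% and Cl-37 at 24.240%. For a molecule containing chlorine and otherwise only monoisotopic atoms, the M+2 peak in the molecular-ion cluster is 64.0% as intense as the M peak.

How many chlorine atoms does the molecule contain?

With n Cl atoms, P(M+2)/P(M) = C(n,1)·p^(n−1)q / p^n = n·q/p = n · 0.24240/0.75760.
n = 0.640 × 0.75760/0.24240 = 2.00 ≈ 2

2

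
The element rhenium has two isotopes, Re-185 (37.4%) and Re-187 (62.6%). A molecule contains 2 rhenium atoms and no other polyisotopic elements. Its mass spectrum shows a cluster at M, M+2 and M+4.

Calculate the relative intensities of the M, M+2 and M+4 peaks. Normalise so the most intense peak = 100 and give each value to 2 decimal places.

The 2 Re atoms are independent, so intensities follow the terms of (0.374 + 0.626)^2.
P(M) = 0.374^2 = 0.139876
P(M+2) = 2 × 0.374^1 × 0.626^1 = 0.468248
P(M+4) = 0.626^2 = 0.391876
The M+2 peak is largest (0.468248); scaling to 100 gives 29.87 : 100.00 : 83.69.

29.87 : 100.00 : 83.69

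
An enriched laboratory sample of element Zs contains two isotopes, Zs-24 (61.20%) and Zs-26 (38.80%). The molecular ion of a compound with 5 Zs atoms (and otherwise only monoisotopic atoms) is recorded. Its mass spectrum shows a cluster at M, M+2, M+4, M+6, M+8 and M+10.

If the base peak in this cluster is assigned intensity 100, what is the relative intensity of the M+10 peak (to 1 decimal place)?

2.5

Binomial terms of (0.6120 + 0.3880)^5: M 0.0859, M+2 0.2721, M+4 0.3451, M+6 0.2188, M+8 0.0694, M+10 0.0088 → M+4 is the base peak.
P(M+4) = C(5,2) × 0.6120^3 × 0.3880^2 = 10 × 0.22922093 × 0.150544 = 0.345078 (base)
P(M+10) = C(5,5) × 0.6120^0 × 0.3880^5 = 1 × 1.0000 × 0.00879344 = 0.008793
Relative intensity = 0.008793 / 0.345078 × 100 = 2.5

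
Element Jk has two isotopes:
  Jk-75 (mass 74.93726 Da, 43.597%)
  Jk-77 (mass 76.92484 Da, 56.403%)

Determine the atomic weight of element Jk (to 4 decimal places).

Average mass = Σ (abundance × isotope mass) = 0.43597 × 74.93726 + 0.56403 × 76.92484
= 32.670397 + 43.387918 = 76.058315 Da

76.0583 Da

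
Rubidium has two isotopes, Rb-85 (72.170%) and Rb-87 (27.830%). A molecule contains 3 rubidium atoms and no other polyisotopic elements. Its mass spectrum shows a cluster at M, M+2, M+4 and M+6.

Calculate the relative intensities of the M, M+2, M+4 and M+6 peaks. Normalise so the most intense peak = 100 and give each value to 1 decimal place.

86.4 : 100.0 : 38.6 : 5.0

The 3 Rb atoms are independent, so intensities follow the terms of (0.72170 + 0.27830)^3.
P(M) = 0.72170^3 = 0.375898
P(M+2) = 3 × 0.72170^2 × 0.27830^1 = 0.434858
P(M+4) = 3 × 0.72170^1 × 0.27830^2 = 0.167689
P(M+6) = 0.27830^3 = 0.021555
The M+2 peak is largest (0.434858); scaling to 100 gives 86.4 : 100.0 : 38.6 : 5.0.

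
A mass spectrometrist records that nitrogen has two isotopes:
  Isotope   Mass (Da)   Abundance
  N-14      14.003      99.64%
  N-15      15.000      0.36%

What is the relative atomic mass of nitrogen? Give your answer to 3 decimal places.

Weight each isotope mass by its fractional abundance: 0.9964 × 14.003 + 0.0036 × 15.000
= 13.9526 + 0.0540 = 14.0066 Da

14.007 Da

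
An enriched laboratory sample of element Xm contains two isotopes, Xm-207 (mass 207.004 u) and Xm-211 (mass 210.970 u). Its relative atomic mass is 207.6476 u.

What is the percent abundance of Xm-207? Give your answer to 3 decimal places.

With x = fraction of Xm-207 (so Xm-211 is 1 − x):
207.004·x + 210.970·(1 − x) = 207.6476
(207.004 − 210.970)·x = 207.6476 − 210.970
x = -3.3224 / -3.966 = 0.83772 → 83.772% Xm-207, 16.228% Xm-211.

83.772%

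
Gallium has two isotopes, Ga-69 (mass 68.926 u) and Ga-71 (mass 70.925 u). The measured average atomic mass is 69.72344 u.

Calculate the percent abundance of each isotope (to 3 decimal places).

Writing the weighted mean with unknown fraction x of Ga-69:
68.926·x + 70.925·(1 − x) = 69.72344
(68.926 − 70.925)·x = 69.72344 − 70.925
x = -1.20156 / -1.999 = 0.60108 → 60.108% Ga-69, 39.892% Ga-71.

Ga-69: 60.108%, Ga-71: 39.892%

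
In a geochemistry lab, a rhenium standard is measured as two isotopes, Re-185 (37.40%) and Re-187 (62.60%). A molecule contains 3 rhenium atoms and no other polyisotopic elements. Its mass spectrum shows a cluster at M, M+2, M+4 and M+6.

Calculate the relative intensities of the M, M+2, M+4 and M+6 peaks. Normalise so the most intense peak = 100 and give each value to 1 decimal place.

Each Re atom is independently Re-185 (p = 0.3740) or Re-187 (q = 0.6260); the cluster is the binomial expansion (p + q)^3.
P(M) = 0.3740^3 = 0.052314
P(M+2) = 3 × 0.3740^2 × 0.6260^1 = 0.262687
P(M+4) = 3 × 0.3740^1 × 0.6260^2 = 0.439685
P(M+6) = 0.6260^3 = 0.245314
The M+4 peak is largest (0.439685); scaling to 100 gives 11.9 : 59.7 : 100.0 : 55.8.

11.9 : 59.7 : 100.0 : 55.8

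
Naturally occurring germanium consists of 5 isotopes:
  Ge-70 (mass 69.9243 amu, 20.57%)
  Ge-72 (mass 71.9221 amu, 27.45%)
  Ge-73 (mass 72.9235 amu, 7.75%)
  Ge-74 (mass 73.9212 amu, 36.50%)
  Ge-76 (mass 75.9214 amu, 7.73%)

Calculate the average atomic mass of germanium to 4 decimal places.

72.6276 amu

Weight each isotope mass by its fractional abundance: 0.2057 × 69.9243 + 0.2745 × 71.9221 + 0.0775 × 72.9235 + 0.3650 × 73.9212 + 0.0773 × 75.9214
= 14.38343 + 19.74262 + 5.65157 + 26.98124 + 5.86872 = 72.62758 amu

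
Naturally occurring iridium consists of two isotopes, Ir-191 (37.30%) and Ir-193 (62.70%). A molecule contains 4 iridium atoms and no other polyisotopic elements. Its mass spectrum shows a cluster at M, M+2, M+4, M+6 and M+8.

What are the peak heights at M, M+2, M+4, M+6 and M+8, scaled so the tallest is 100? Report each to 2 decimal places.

5.26 : 35.39 : 89.23 : 100.00 : 42.02

Expanding (0.3730 + 0.6270)^4:
P(M) = 0.3730^4 = 0.019357
P(M+2) = 4 × 0.3730^3 × 0.6270^1 = 0.130153
P(M+4) = 6 × 0.3730^2 × 0.6270^2 = 0.328174
P(M+6) = 4 × 0.3730^1 × 0.6270^3 = 0.367766
P(M+8) = 0.6270^4 = 0.154550
The M+6 peak is largest (0.367766); scaling to 100 gives 5.26 : 35.39 : 89.23 : 100.00 : 42.02.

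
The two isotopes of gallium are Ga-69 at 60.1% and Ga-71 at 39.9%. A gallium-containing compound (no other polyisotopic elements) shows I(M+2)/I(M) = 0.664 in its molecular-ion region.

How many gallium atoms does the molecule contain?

With n Ga atoms, P(M+2)/P(M) = C(n,1)·p^(n−1)q / p^n = n·q/p = n · 0.399/0.601.
n = 0.664 × 0.601/0.399 = 1.00 ≈ 1

1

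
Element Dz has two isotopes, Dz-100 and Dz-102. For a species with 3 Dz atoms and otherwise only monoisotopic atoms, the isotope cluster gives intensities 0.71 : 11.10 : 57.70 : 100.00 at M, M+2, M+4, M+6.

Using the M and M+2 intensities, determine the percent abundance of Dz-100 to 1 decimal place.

If p is the fraction of Dz that is Dz-100, then I(M+2)/I(M) = [C(3,1)·p^2·(1−p)] / p^3 = 3·(1−p)/p = 11.10/0.71 = 15.6338
(1−p)/p = 15.6338/3 = 5.2113  ⇒  p = 1/(1 + 5.2113) = 0.1610
Dz-100: 16.1%, Dz-102: 83.9%.

16.1%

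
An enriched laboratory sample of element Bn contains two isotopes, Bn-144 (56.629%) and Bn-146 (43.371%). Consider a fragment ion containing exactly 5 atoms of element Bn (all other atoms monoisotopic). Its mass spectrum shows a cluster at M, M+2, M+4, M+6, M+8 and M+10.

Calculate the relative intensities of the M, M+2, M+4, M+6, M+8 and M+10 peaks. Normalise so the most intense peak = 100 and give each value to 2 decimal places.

17.05 : 65.28 : 100.00 : 76.59 : 29.33 : 4.49

Expanding (0.56629 + 0.43371)^5:
P(M) = 0.56629^5 = 0.058236
P(M+2) = 5 × 0.56629^4 × 0.43371^1 = 0.223010
P(M+4) = 10 × 0.56629^3 × 0.43371^2 = 0.341598
P(M+6) = 10 × 0.56629^2 × 0.43371^3 = 0.261623
P(M+8) = 5 × 0.56629^1 × 0.43371^4 = 0.100186
P(M+10) = 0.43371^5 = 0.015346
The M+4 peak is largest (0.341598); scaling to 100 gives 17.05 : 65.28 : 100.00 : 76.59 : 29.33 : 4.49.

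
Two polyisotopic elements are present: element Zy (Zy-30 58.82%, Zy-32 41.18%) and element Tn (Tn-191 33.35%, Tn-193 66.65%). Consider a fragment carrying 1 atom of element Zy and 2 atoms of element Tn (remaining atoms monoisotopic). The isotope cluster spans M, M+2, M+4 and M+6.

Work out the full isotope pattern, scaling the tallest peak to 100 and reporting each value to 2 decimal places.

14.72 : 69.15 : 100.00 : 41.17

Element Zy pattern (n=1): 0.5882 : 0.4118
Element Tn pattern (n=2): 0.11122225 : 0.4445555 : 0.44422225
Convolve the two distributions (both contribute in 2-u steps):
  M: 0.5882×0.11122225 = 0.065421
  M+2: 0.5882×0.4445555 + 0.4118×0.11122225 = 0.307289
  M+4: 0.5882×0.44422225 + 0.4118×0.4445555 = 0.444359
  M+6: 0.4118×0.44422225 = 0.182931
Scale to base peak (0.444359) = 100: 14.72 : 69.15 : 100.00 : 41.17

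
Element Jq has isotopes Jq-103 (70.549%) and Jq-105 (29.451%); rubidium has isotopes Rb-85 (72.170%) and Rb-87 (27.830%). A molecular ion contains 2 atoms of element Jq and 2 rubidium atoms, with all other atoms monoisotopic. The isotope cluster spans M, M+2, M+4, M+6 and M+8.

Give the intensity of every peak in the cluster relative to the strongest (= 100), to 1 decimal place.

62.3 : 100.0 : 60.2 : 16.1 : 1.6

Element Jq pattern (n=2): 0.49771614 : 0.41554772 : 0.08673614
Rubidium pattern (n=2): 0.52085089 : 0.40169822 : 0.07745089
Convolve the two distributions (both contribute in 2-u steps):
  M: 0.49771614×0.52085089 = 0.259236
  M+2: 0.49771614×0.40169822 + 0.41554772×0.52085089 = 0.416370
  M+4: 0.49771614×0.07745089 + 0.41554772×0.40169822 + 0.08673614×0.52085089 = 0.250650
  M+6: 0.41554772×0.07745089 + 0.08673614×0.40169822 = 0.067026
  M+8: 0.08673614×0.07745089 = 0.006718
Scale to base peak (0.416370) = 100: 62.3 : 100.0 : 60.2 : 16.1 : 1.6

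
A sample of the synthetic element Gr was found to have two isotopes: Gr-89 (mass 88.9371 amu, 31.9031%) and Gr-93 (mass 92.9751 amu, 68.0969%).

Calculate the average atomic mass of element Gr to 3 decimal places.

91.687 amu

Ar = Σ fᵢ·mᵢ = 0.319031 × 88.9371 + 0.680969 × 92.9751
= 28.37369 + 63.31316 = 91.68685 amu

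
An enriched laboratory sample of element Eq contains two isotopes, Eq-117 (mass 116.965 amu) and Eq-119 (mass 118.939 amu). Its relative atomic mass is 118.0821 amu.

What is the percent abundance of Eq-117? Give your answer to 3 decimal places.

43.409%

Let x be the fractional abundance of Eq-117; then Eq-119 has abundance 1 − x.
116.965·x + 118.939·(1 − x) = 118.0821
(116.965 − 118.939)·x = 118.0821 − 118.939
x = -0.8569 / -1.974 = 0.43409 → 43.409% Eq-117, 56.591% Eq-119.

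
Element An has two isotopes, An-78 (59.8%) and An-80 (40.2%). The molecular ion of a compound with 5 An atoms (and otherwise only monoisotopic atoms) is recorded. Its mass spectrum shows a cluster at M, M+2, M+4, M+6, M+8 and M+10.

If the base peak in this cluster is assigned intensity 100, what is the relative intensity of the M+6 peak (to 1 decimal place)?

(0.598 + 0.402)^5 gives M 0.0765, M+2 0.2570, M+4 0.3456, M+6 0.2323, M+8 0.0781, M+10 0.0105; the largest is M+4.
P(M+4) = C(5,2) × 0.598^3 × 0.402^2 = 10 × 0.21384719 × 0.161604 = 0.345586 (base)
P(M+6) = C(5,3) × 0.598^2 × 0.402^3 = 10 × 0.357604 × 0.06496481 = 0.232317
Relative intensity = 0.232317 / 0.345586 × 100 = 67.2

67.2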